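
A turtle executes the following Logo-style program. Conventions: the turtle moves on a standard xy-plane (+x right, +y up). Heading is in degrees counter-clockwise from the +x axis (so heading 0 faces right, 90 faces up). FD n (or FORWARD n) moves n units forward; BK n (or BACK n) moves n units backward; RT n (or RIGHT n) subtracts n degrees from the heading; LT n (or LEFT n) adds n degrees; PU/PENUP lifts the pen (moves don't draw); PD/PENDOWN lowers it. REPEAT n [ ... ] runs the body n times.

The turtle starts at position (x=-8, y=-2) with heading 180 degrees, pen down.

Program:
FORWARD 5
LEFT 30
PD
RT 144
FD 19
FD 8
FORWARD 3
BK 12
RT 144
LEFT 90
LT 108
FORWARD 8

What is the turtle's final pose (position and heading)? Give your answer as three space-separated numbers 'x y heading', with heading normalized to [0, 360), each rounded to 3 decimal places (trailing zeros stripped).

Answer: -9.679 21.372 120

Derivation:
Executing turtle program step by step:
Start: pos=(-8,-2), heading=180, pen down
FD 5: (-8,-2) -> (-13,-2) [heading=180, draw]
LT 30: heading 180 -> 210
PD: pen down
RT 144: heading 210 -> 66
FD 19: (-13,-2) -> (-5.272,15.357) [heading=66, draw]
FD 8: (-5.272,15.357) -> (-2.018,22.666) [heading=66, draw]
FD 3: (-2.018,22.666) -> (-0.798,25.406) [heading=66, draw]
BK 12: (-0.798,25.406) -> (-5.679,14.444) [heading=66, draw]
RT 144: heading 66 -> 282
LT 90: heading 282 -> 12
LT 108: heading 12 -> 120
FD 8: (-5.679,14.444) -> (-9.679,21.372) [heading=120, draw]
Final: pos=(-9.679,21.372), heading=120, 6 segment(s) drawn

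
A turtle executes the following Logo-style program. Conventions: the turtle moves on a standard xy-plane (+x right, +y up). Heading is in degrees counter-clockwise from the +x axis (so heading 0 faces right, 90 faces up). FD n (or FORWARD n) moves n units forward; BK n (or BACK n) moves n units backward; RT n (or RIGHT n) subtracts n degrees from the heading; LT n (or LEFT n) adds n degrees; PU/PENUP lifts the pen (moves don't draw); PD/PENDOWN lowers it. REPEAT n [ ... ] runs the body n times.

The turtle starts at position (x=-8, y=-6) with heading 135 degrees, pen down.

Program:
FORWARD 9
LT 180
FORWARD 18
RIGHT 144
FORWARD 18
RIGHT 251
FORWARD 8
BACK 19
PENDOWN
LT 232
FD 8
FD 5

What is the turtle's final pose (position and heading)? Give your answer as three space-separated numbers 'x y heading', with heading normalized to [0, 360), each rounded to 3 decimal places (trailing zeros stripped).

Answer: -32.803 7.388 152

Derivation:
Executing turtle program step by step:
Start: pos=(-8,-6), heading=135, pen down
FD 9: (-8,-6) -> (-14.364,0.364) [heading=135, draw]
LT 180: heading 135 -> 315
FD 18: (-14.364,0.364) -> (-1.636,-12.364) [heading=315, draw]
RT 144: heading 315 -> 171
FD 18: (-1.636,-12.364) -> (-19.414,-9.548) [heading=171, draw]
RT 251: heading 171 -> 280
FD 8: (-19.414,-9.548) -> (-18.025,-17.427) [heading=280, draw]
BK 19: (-18.025,-17.427) -> (-21.325,1.285) [heading=280, draw]
PD: pen down
LT 232: heading 280 -> 152
FD 8: (-21.325,1.285) -> (-28.388,5.041) [heading=152, draw]
FD 5: (-28.388,5.041) -> (-32.803,7.388) [heading=152, draw]
Final: pos=(-32.803,7.388), heading=152, 7 segment(s) drawn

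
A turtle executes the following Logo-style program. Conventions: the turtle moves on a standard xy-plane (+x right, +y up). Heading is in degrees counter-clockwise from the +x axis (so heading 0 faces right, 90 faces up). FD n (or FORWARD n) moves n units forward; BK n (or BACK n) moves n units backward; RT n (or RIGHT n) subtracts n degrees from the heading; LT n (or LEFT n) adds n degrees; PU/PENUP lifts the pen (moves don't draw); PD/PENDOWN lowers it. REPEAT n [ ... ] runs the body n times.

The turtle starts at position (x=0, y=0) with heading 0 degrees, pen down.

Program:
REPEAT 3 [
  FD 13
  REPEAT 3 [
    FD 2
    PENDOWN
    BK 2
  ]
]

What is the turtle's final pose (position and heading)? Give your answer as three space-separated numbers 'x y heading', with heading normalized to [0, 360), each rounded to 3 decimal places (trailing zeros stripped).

Executing turtle program step by step:
Start: pos=(0,0), heading=0, pen down
REPEAT 3 [
  -- iteration 1/3 --
  FD 13: (0,0) -> (13,0) [heading=0, draw]
  REPEAT 3 [
    -- iteration 1/3 --
    FD 2: (13,0) -> (15,0) [heading=0, draw]
    PD: pen down
    BK 2: (15,0) -> (13,0) [heading=0, draw]
    -- iteration 2/3 --
    FD 2: (13,0) -> (15,0) [heading=0, draw]
    PD: pen down
    BK 2: (15,0) -> (13,0) [heading=0, draw]
    -- iteration 3/3 --
    FD 2: (13,0) -> (15,0) [heading=0, draw]
    PD: pen down
    BK 2: (15,0) -> (13,0) [heading=0, draw]
  ]
  -- iteration 2/3 --
  FD 13: (13,0) -> (26,0) [heading=0, draw]
  REPEAT 3 [
    -- iteration 1/3 --
    FD 2: (26,0) -> (28,0) [heading=0, draw]
    PD: pen down
    BK 2: (28,0) -> (26,0) [heading=0, draw]
    -- iteration 2/3 --
    FD 2: (26,0) -> (28,0) [heading=0, draw]
    PD: pen down
    BK 2: (28,0) -> (26,0) [heading=0, draw]
    -- iteration 3/3 --
    FD 2: (26,0) -> (28,0) [heading=0, draw]
    PD: pen down
    BK 2: (28,0) -> (26,0) [heading=0, draw]
  ]
  -- iteration 3/3 --
  FD 13: (26,0) -> (39,0) [heading=0, draw]
  REPEAT 3 [
    -- iteration 1/3 --
    FD 2: (39,0) -> (41,0) [heading=0, draw]
    PD: pen down
    BK 2: (41,0) -> (39,0) [heading=0, draw]
    -- iteration 2/3 --
    FD 2: (39,0) -> (41,0) [heading=0, draw]
    PD: pen down
    BK 2: (41,0) -> (39,0) [heading=0, draw]
    -- iteration 3/3 --
    FD 2: (39,0) -> (41,0) [heading=0, draw]
    PD: pen down
    BK 2: (41,0) -> (39,0) [heading=0, draw]
  ]
]
Final: pos=(39,0), heading=0, 21 segment(s) drawn

Answer: 39 0 0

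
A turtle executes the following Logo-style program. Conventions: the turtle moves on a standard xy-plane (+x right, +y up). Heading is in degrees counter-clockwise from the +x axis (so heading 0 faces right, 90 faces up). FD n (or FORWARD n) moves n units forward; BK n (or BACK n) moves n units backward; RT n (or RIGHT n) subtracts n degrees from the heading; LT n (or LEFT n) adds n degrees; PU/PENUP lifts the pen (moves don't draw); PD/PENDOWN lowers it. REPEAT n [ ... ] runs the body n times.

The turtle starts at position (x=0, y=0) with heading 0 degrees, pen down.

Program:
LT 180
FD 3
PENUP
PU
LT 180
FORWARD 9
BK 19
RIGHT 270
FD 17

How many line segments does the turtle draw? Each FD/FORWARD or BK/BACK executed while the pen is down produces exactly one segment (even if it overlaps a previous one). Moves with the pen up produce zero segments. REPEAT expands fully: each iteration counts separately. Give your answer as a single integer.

Executing turtle program step by step:
Start: pos=(0,0), heading=0, pen down
LT 180: heading 0 -> 180
FD 3: (0,0) -> (-3,0) [heading=180, draw]
PU: pen up
PU: pen up
LT 180: heading 180 -> 0
FD 9: (-3,0) -> (6,0) [heading=0, move]
BK 19: (6,0) -> (-13,0) [heading=0, move]
RT 270: heading 0 -> 90
FD 17: (-13,0) -> (-13,17) [heading=90, move]
Final: pos=(-13,17), heading=90, 1 segment(s) drawn
Segments drawn: 1

Answer: 1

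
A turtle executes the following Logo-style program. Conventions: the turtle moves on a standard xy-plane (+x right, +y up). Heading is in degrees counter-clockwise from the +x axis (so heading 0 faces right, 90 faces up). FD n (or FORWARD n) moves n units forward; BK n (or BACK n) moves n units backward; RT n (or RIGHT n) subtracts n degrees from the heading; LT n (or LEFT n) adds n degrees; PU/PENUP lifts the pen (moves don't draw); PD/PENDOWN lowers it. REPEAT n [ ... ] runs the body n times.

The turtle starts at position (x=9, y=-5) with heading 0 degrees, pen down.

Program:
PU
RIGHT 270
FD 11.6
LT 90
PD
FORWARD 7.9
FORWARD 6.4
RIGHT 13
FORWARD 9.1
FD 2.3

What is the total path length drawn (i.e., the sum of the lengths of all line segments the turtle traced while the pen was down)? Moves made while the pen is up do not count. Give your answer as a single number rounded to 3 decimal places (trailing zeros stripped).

Executing turtle program step by step:
Start: pos=(9,-5), heading=0, pen down
PU: pen up
RT 270: heading 0 -> 90
FD 11.6: (9,-5) -> (9,6.6) [heading=90, move]
LT 90: heading 90 -> 180
PD: pen down
FD 7.9: (9,6.6) -> (1.1,6.6) [heading=180, draw]
FD 6.4: (1.1,6.6) -> (-5.3,6.6) [heading=180, draw]
RT 13: heading 180 -> 167
FD 9.1: (-5.3,6.6) -> (-14.167,8.647) [heading=167, draw]
FD 2.3: (-14.167,8.647) -> (-16.408,9.164) [heading=167, draw]
Final: pos=(-16.408,9.164), heading=167, 4 segment(s) drawn

Segment lengths:
  seg 1: (9,6.6) -> (1.1,6.6), length = 7.9
  seg 2: (1.1,6.6) -> (-5.3,6.6), length = 6.4
  seg 3: (-5.3,6.6) -> (-14.167,8.647), length = 9.1
  seg 4: (-14.167,8.647) -> (-16.408,9.164), length = 2.3
Total = 25.7

Answer: 25.7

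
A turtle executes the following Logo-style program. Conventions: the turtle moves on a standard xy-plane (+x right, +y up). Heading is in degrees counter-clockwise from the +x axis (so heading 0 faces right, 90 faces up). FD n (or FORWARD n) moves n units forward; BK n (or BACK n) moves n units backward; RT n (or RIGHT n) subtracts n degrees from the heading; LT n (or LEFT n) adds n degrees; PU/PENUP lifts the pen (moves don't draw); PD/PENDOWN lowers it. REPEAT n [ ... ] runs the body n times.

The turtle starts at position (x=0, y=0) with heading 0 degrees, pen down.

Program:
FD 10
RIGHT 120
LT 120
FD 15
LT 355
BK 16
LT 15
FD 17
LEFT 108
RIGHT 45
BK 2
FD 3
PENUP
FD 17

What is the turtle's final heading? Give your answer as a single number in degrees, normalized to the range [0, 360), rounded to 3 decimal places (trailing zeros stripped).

Answer: 73

Derivation:
Executing turtle program step by step:
Start: pos=(0,0), heading=0, pen down
FD 10: (0,0) -> (10,0) [heading=0, draw]
RT 120: heading 0 -> 240
LT 120: heading 240 -> 0
FD 15: (10,0) -> (25,0) [heading=0, draw]
LT 355: heading 0 -> 355
BK 16: (25,0) -> (9.061,1.394) [heading=355, draw]
LT 15: heading 355 -> 10
FD 17: (9.061,1.394) -> (25.803,4.347) [heading=10, draw]
LT 108: heading 10 -> 118
RT 45: heading 118 -> 73
BK 2: (25.803,4.347) -> (25.218,2.434) [heading=73, draw]
FD 3: (25.218,2.434) -> (26.095,5.303) [heading=73, draw]
PU: pen up
FD 17: (26.095,5.303) -> (31.065,21.56) [heading=73, move]
Final: pos=(31.065,21.56), heading=73, 6 segment(s) drawn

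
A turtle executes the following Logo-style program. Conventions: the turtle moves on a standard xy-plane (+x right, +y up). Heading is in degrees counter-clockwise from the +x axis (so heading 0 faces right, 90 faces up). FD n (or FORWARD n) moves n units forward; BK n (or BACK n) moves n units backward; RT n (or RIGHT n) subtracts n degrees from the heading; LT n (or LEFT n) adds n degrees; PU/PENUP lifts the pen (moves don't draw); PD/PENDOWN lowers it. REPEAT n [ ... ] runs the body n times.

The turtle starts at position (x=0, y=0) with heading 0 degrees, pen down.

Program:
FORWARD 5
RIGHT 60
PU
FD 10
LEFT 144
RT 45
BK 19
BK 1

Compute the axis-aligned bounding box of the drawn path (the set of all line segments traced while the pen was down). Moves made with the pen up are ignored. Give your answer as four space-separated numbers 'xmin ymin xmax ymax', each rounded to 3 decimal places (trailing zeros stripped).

Executing turtle program step by step:
Start: pos=(0,0), heading=0, pen down
FD 5: (0,0) -> (5,0) [heading=0, draw]
RT 60: heading 0 -> 300
PU: pen up
FD 10: (5,0) -> (10,-8.66) [heading=300, move]
LT 144: heading 300 -> 84
RT 45: heading 84 -> 39
BK 19: (10,-8.66) -> (-4.766,-20.617) [heading=39, move]
BK 1: (-4.766,-20.617) -> (-5.543,-21.247) [heading=39, move]
Final: pos=(-5.543,-21.247), heading=39, 1 segment(s) drawn

Segment endpoints: x in {0, 5}, y in {0}
xmin=0, ymin=0, xmax=5, ymax=0

Answer: 0 0 5 0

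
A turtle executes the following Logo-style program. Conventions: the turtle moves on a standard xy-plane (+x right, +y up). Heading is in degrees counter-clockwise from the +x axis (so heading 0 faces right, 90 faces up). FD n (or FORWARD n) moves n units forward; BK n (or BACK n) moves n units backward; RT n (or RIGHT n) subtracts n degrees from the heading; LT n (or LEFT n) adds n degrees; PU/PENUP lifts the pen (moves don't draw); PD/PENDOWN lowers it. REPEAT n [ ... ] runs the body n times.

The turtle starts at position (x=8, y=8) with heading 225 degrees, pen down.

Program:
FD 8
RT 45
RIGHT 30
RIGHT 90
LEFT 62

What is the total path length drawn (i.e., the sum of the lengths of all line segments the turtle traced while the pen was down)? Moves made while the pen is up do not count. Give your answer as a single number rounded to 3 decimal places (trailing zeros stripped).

Executing turtle program step by step:
Start: pos=(8,8), heading=225, pen down
FD 8: (8,8) -> (2.343,2.343) [heading=225, draw]
RT 45: heading 225 -> 180
RT 30: heading 180 -> 150
RT 90: heading 150 -> 60
LT 62: heading 60 -> 122
Final: pos=(2.343,2.343), heading=122, 1 segment(s) drawn

Segment lengths:
  seg 1: (8,8) -> (2.343,2.343), length = 8
Total = 8

Answer: 8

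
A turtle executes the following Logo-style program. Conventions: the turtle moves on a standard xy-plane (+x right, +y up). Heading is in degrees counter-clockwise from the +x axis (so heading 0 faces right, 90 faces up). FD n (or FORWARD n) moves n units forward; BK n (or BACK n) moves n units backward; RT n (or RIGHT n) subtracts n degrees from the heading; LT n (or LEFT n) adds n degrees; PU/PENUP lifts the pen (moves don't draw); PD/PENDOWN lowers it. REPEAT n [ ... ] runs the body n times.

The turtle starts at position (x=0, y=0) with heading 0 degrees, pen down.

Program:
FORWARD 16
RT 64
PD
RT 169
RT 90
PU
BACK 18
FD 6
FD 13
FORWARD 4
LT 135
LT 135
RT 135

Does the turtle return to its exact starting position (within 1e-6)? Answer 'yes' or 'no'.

Executing turtle program step by step:
Start: pos=(0,0), heading=0, pen down
FD 16: (0,0) -> (16,0) [heading=0, draw]
RT 64: heading 0 -> 296
PD: pen down
RT 169: heading 296 -> 127
RT 90: heading 127 -> 37
PU: pen up
BK 18: (16,0) -> (1.625,-10.833) [heading=37, move]
FD 6: (1.625,-10.833) -> (6.416,-7.222) [heading=37, move]
FD 13: (6.416,-7.222) -> (16.799,0.602) [heading=37, move]
FD 4: (16.799,0.602) -> (19.993,3.009) [heading=37, move]
LT 135: heading 37 -> 172
LT 135: heading 172 -> 307
RT 135: heading 307 -> 172
Final: pos=(19.993,3.009), heading=172, 1 segment(s) drawn

Start position: (0, 0)
Final position: (19.993, 3.009)
Distance = 20.218; >= 1e-6 -> NOT closed

Answer: no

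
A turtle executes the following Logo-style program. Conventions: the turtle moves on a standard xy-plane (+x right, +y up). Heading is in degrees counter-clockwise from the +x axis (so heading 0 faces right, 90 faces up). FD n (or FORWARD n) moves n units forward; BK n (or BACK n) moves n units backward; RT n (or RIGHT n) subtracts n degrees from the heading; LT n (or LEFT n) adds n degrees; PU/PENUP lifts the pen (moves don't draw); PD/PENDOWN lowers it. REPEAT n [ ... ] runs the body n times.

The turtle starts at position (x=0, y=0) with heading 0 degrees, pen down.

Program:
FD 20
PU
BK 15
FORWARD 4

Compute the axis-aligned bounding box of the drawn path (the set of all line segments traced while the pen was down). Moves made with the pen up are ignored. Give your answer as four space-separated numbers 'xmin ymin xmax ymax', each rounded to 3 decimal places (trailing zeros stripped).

Answer: 0 0 20 0

Derivation:
Executing turtle program step by step:
Start: pos=(0,0), heading=0, pen down
FD 20: (0,0) -> (20,0) [heading=0, draw]
PU: pen up
BK 15: (20,0) -> (5,0) [heading=0, move]
FD 4: (5,0) -> (9,0) [heading=0, move]
Final: pos=(9,0), heading=0, 1 segment(s) drawn

Segment endpoints: x in {0, 20}, y in {0}
xmin=0, ymin=0, xmax=20, ymax=0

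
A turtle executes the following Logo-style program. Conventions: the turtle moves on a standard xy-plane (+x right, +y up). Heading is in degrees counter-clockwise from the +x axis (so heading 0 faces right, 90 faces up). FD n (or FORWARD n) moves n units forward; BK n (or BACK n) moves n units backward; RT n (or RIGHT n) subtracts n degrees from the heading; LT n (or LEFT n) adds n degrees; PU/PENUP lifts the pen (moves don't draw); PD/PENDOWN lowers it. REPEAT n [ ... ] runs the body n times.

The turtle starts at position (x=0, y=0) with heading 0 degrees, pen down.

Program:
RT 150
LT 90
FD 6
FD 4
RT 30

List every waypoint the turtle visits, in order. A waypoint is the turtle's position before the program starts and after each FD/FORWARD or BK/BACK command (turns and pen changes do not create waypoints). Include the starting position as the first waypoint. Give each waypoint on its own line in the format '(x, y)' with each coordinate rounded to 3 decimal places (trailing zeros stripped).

Executing turtle program step by step:
Start: pos=(0,0), heading=0, pen down
RT 150: heading 0 -> 210
LT 90: heading 210 -> 300
FD 6: (0,0) -> (3,-5.196) [heading=300, draw]
FD 4: (3,-5.196) -> (5,-8.66) [heading=300, draw]
RT 30: heading 300 -> 270
Final: pos=(5,-8.66), heading=270, 2 segment(s) drawn
Waypoints (3 total):
(0, 0)
(3, -5.196)
(5, -8.66)

Answer: (0, 0)
(3, -5.196)
(5, -8.66)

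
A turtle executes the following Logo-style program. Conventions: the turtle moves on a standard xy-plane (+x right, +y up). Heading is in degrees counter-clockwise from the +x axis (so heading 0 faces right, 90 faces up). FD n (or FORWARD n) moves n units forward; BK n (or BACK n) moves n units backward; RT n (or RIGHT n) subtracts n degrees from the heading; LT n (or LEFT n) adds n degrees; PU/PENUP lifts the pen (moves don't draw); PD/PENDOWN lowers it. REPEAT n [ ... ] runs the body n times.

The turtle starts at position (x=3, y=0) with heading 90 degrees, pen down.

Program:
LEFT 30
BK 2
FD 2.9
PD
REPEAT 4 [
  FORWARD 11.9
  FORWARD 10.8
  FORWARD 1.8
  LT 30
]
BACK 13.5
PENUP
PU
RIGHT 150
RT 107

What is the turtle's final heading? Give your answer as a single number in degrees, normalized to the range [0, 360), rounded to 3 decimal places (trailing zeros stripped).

Executing turtle program step by step:
Start: pos=(3,0), heading=90, pen down
LT 30: heading 90 -> 120
BK 2: (3,0) -> (4,-1.732) [heading=120, draw]
FD 2.9: (4,-1.732) -> (2.55,0.779) [heading=120, draw]
PD: pen down
REPEAT 4 [
  -- iteration 1/4 --
  FD 11.9: (2.55,0.779) -> (-3.4,11.085) [heading=120, draw]
  FD 10.8: (-3.4,11.085) -> (-8.8,20.438) [heading=120, draw]
  FD 1.8: (-8.8,20.438) -> (-9.7,21.997) [heading=120, draw]
  LT 30: heading 120 -> 150
  -- iteration 2/4 --
  FD 11.9: (-9.7,21.997) -> (-20.006,27.947) [heading=150, draw]
  FD 10.8: (-20.006,27.947) -> (-29.359,33.347) [heading=150, draw]
  FD 1.8: (-29.359,33.347) -> (-30.918,34.247) [heading=150, draw]
  LT 30: heading 150 -> 180
  -- iteration 3/4 --
  FD 11.9: (-30.918,34.247) -> (-42.818,34.247) [heading=180, draw]
  FD 10.8: (-42.818,34.247) -> (-53.618,34.247) [heading=180, draw]
  FD 1.8: (-53.618,34.247) -> (-55.418,34.247) [heading=180, draw]
  LT 30: heading 180 -> 210
  -- iteration 4/4 --
  FD 11.9: (-55.418,34.247) -> (-65.723,28.297) [heading=210, draw]
  FD 10.8: (-65.723,28.297) -> (-75.076,22.897) [heading=210, draw]
  FD 1.8: (-75.076,22.897) -> (-76.635,21.997) [heading=210, draw]
  LT 30: heading 210 -> 240
]
BK 13.5: (-76.635,21.997) -> (-69.885,33.688) [heading=240, draw]
PU: pen up
PU: pen up
RT 150: heading 240 -> 90
RT 107: heading 90 -> 343
Final: pos=(-69.885,33.688), heading=343, 15 segment(s) drawn

Answer: 343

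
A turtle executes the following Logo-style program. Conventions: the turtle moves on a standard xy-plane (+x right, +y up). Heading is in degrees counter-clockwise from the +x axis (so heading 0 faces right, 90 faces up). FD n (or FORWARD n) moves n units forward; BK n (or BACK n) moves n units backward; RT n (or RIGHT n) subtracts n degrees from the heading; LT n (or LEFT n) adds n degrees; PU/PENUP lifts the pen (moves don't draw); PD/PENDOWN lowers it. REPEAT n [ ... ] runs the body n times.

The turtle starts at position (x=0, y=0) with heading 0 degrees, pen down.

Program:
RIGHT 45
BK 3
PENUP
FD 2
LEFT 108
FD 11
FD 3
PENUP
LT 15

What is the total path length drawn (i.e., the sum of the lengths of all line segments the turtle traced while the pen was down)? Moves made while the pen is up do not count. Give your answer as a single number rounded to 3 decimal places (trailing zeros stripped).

Answer: 3

Derivation:
Executing turtle program step by step:
Start: pos=(0,0), heading=0, pen down
RT 45: heading 0 -> 315
BK 3: (0,0) -> (-2.121,2.121) [heading=315, draw]
PU: pen up
FD 2: (-2.121,2.121) -> (-0.707,0.707) [heading=315, move]
LT 108: heading 315 -> 63
FD 11: (-0.707,0.707) -> (4.287,10.508) [heading=63, move]
FD 3: (4.287,10.508) -> (5.649,13.181) [heading=63, move]
PU: pen up
LT 15: heading 63 -> 78
Final: pos=(5.649,13.181), heading=78, 1 segment(s) drawn

Segment lengths:
  seg 1: (0,0) -> (-2.121,2.121), length = 3
Total = 3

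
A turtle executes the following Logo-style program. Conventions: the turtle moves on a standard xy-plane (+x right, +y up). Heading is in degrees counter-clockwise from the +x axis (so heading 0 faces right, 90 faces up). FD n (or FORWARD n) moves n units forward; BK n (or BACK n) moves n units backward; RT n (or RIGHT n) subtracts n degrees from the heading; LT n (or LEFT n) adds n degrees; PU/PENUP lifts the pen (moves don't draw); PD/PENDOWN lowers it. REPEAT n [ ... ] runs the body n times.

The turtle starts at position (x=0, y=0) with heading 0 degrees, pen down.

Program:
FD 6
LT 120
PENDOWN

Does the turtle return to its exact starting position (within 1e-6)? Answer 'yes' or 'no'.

Executing turtle program step by step:
Start: pos=(0,0), heading=0, pen down
FD 6: (0,0) -> (6,0) [heading=0, draw]
LT 120: heading 0 -> 120
PD: pen down
Final: pos=(6,0), heading=120, 1 segment(s) drawn

Start position: (0, 0)
Final position: (6, 0)
Distance = 6; >= 1e-6 -> NOT closed

Answer: no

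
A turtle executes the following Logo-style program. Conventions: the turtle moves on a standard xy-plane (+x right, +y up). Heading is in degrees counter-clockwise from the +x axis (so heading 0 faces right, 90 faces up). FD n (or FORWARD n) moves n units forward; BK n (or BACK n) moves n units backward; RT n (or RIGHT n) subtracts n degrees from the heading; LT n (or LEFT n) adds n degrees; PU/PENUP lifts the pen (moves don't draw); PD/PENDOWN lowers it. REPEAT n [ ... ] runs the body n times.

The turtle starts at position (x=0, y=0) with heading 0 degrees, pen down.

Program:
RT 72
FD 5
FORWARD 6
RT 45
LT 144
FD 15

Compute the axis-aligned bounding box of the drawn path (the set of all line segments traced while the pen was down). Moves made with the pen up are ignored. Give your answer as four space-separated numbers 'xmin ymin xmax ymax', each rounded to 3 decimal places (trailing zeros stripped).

Executing turtle program step by step:
Start: pos=(0,0), heading=0, pen down
RT 72: heading 0 -> 288
FD 5: (0,0) -> (1.545,-4.755) [heading=288, draw]
FD 6: (1.545,-4.755) -> (3.399,-10.462) [heading=288, draw]
RT 45: heading 288 -> 243
LT 144: heading 243 -> 27
FD 15: (3.399,-10.462) -> (16.764,-3.652) [heading=27, draw]
Final: pos=(16.764,-3.652), heading=27, 3 segment(s) drawn

Segment endpoints: x in {0, 1.545, 3.399, 16.764}, y in {-10.462, -4.755, -3.652, 0}
xmin=0, ymin=-10.462, xmax=16.764, ymax=0

Answer: 0 -10.462 16.764 0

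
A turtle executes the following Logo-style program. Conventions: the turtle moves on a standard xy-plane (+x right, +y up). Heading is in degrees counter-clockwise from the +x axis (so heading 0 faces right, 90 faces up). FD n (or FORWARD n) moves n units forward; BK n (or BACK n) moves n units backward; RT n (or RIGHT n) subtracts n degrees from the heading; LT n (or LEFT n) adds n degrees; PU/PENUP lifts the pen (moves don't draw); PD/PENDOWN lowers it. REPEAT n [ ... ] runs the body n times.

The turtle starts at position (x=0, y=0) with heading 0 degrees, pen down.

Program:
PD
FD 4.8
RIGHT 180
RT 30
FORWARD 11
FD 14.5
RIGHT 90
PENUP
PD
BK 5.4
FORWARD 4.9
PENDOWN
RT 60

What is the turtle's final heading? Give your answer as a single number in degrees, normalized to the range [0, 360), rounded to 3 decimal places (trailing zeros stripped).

Answer: 0

Derivation:
Executing turtle program step by step:
Start: pos=(0,0), heading=0, pen down
PD: pen down
FD 4.8: (0,0) -> (4.8,0) [heading=0, draw]
RT 180: heading 0 -> 180
RT 30: heading 180 -> 150
FD 11: (4.8,0) -> (-4.726,5.5) [heading=150, draw]
FD 14.5: (-4.726,5.5) -> (-17.284,12.75) [heading=150, draw]
RT 90: heading 150 -> 60
PU: pen up
PD: pen down
BK 5.4: (-17.284,12.75) -> (-19.984,8.073) [heading=60, draw]
FD 4.9: (-19.984,8.073) -> (-17.534,12.317) [heading=60, draw]
PD: pen down
RT 60: heading 60 -> 0
Final: pos=(-17.534,12.317), heading=0, 5 segment(s) drawn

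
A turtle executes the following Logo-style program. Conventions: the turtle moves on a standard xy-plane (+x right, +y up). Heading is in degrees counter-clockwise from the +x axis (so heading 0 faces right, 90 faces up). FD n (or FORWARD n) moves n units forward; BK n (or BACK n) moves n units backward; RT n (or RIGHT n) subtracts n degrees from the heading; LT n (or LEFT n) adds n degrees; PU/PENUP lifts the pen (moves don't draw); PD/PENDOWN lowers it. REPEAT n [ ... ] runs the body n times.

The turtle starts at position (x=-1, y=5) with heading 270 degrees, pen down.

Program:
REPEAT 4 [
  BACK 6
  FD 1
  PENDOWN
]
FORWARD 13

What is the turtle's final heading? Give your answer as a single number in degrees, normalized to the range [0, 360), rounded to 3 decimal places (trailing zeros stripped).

Executing turtle program step by step:
Start: pos=(-1,5), heading=270, pen down
REPEAT 4 [
  -- iteration 1/4 --
  BK 6: (-1,5) -> (-1,11) [heading=270, draw]
  FD 1: (-1,11) -> (-1,10) [heading=270, draw]
  PD: pen down
  -- iteration 2/4 --
  BK 6: (-1,10) -> (-1,16) [heading=270, draw]
  FD 1: (-1,16) -> (-1,15) [heading=270, draw]
  PD: pen down
  -- iteration 3/4 --
  BK 6: (-1,15) -> (-1,21) [heading=270, draw]
  FD 1: (-1,21) -> (-1,20) [heading=270, draw]
  PD: pen down
  -- iteration 4/4 --
  BK 6: (-1,20) -> (-1,26) [heading=270, draw]
  FD 1: (-1,26) -> (-1,25) [heading=270, draw]
  PD: pen down
]
FD 13: (-1,25) -> (-1,12) [heading=270, draw]
Final: pos=(-1,12), heading=270, 9 segment(s) drawn

Answer: 270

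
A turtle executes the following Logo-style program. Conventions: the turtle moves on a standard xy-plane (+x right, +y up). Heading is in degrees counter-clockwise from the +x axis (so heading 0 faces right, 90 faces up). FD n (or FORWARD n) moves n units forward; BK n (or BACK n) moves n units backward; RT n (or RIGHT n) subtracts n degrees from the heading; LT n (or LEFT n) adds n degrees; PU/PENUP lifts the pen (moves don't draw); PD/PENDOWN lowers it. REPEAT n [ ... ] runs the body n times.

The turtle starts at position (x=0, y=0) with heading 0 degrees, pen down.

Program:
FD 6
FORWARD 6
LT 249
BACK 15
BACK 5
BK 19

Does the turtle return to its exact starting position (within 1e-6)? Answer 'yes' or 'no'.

Executing turtle program step by step:
Start: pos=(0,0), heading=0, pen down
FD 6: (0,0) -> (6,0) [heading=0, draw]
FD 6: (6,0) -> (12,0) [heading=0, draw]
LT 249: heading 0 -> 249
BK 15: (12,0) -> (17.376,14.004) [heading=249, draw]
BK 5: (17.376,14.004) -> (19.167,18.672) [heading=249, draw]
BK 19: (19.167,18.672) -> (25.976,36.41) [heading=249, draw]
Final: pos=(25.976,36.41), heading=249, 5 segment(s) drawn

Start position: (0, 0)
Final position: (25.976, 36.41)
Distance = 44.726; >= 1e-6 -> NOT closed

Answer: no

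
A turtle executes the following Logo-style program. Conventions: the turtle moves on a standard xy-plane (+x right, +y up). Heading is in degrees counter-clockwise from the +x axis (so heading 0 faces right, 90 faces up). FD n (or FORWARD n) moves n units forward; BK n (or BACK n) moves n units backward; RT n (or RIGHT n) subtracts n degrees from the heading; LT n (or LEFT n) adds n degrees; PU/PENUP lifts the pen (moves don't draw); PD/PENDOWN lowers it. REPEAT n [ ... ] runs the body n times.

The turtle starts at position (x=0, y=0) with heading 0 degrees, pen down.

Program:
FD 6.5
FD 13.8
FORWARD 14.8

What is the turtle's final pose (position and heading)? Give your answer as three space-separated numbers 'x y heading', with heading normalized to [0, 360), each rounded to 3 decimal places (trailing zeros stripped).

Answer: 35.1 0 0

Derivation:
Executing turtle program step by step:
Start: pos=(0,0), heading=0, pen down
FD 6.5: (0,0) -> (6.5,0) [heading=0, draw]
FD 13.8: (6.5,0) -> (20.3,0) [heading=0, draw]
FD 14.8: (20.3,0) -> (35.1,0) [heading=0, draw]
Final: pos=(35.1,0), heading=0, 3 segment(s) drawn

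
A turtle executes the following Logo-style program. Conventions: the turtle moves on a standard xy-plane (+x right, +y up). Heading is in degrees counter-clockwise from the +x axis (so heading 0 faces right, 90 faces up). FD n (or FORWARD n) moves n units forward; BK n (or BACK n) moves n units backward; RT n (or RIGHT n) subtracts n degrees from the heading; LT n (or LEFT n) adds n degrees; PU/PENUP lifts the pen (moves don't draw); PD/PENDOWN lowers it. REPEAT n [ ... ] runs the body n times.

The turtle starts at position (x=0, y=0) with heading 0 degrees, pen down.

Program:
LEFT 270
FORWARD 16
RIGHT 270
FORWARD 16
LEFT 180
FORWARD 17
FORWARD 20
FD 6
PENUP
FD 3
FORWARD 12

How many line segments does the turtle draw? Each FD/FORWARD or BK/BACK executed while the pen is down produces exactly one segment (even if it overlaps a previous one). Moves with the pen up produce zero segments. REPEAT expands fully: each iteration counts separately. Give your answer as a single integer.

Answer: 5

Derivation:
Executing turtle program step by step:
Start: pos=(0,0), heading=0, pen down
LT 270: heading 0 -> 270
FD 16: (0,0) -> (0,-16) [heading=270, draw]
RT 270: heading 270 -> 0
FD 16: (0,-16) -> (16,-16) [heading=0, draw]
LT 180: heading 0 -> 180
FD 17: (16,-16) -> (-1,-16) [heading=180, draw]
FD 20: (-1,-16) -> (-21,-16) [heading=180, draw]
FD 6: (-21,-16) -> (-27,-16) [heading=180, draw]
PU: pen up
FD 3: (-27,-16) -> (-30,-16) [heading=180, move]
FD 12: (-30,-16) -> (-42,-16) [heading=180, move]
Final: pos=(-42,-16), heading=180, 5 segment(s) drawn
Segments drawn: 5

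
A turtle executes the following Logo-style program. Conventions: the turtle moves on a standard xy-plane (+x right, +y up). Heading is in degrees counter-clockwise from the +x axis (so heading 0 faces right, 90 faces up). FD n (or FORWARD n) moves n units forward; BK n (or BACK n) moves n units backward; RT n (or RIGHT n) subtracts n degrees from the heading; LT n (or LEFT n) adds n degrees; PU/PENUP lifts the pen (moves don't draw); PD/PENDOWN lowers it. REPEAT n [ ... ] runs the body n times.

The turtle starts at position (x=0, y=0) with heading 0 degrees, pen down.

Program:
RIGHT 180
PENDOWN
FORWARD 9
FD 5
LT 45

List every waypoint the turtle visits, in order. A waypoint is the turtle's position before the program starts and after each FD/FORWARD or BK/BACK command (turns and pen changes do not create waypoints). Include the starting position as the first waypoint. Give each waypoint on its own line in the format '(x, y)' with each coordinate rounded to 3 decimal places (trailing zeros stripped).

Executing turtle program step by step:
Start: pos=(0,0), heading=0, pen down
RT 180: heading 0 -> 180
PD: pen down
FD 9: (0,0) -> (-9,0) [heading=180, draw]
FD 5: (-9,0) -> (-14,0) [heading=180, draw]
LT 45: heading 180 -> 225
Final: pos=(-14,0), heading=225, 2 segment(s) drawn
Waypoints (3 total):
(0, 0)
(-9, 0)
(-14, 0)

Answer: (0, 0)
(-9, 0)
(-14, 0)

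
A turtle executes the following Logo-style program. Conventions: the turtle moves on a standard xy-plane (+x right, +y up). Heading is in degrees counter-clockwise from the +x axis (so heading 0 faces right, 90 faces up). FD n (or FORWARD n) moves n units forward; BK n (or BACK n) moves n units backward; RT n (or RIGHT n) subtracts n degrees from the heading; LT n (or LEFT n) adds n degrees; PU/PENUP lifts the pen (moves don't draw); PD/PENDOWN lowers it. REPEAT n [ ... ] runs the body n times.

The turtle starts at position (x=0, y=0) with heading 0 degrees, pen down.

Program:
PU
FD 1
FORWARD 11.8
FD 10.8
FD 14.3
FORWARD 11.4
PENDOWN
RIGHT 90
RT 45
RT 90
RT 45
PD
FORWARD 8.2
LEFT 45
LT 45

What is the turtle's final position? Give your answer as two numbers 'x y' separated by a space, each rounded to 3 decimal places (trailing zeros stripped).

Executing turtle program step by step:
Start: pos=(0,0), heading=0, pen down
PU: pen up
FD 1: (0,0) -> (1,0) [heading=0, move]
FD 11.8: (1,0) -> (12.8,0) [heading=0, move]
FD 10.8: (12.8,0) -> (23.6,0) [heading=0, move]
FD 14.3: (23.6,0) -> (37.9,0) [heading=0, move]
FD 11.4: (37.9,0) -> (49.3,0) [heading=0, move]
PD: pen down
RT 90: heading 0 -> 270
RT 45: heading 270 -> 225
RT 90: heading 225 -> 135
RT 45: heading 135 -> 90
PD: pen down
FD 8.2: (49.3,0) -> (49.3,8.2) [heading=90, draw]
LT 45: heading 90 -> 135
LT 45: heading 135 -> 180
Final: pos=(49.3,8.2), heading=180, 1 segment(s) drawn

Answer: 49.3 8.2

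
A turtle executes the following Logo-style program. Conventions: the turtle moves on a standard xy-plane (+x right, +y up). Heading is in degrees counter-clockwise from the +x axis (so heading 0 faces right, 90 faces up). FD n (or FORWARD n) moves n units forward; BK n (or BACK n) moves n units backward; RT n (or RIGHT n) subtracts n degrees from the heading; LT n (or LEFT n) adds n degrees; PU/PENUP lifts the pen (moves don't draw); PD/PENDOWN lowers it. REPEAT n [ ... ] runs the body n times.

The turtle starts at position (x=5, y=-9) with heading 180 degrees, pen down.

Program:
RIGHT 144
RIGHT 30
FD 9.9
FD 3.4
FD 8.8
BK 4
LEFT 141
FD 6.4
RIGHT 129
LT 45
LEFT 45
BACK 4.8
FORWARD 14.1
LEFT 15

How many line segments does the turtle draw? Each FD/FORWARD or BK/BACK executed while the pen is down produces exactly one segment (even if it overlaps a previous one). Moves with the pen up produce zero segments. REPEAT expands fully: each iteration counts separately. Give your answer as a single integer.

Answer: 7

Derivation:
Executing turtle program step by step:
Start: pos=(5,-9), heading=180, pen down
RT 144: heading 180 -> 36
RT 30: heading 36 -> 6
FD 9.9: (5,-9) -> (14.846,-7.965) [heading=6, draw]
FD 3.4: (14.846,-7.965) -> (18.227,-7.61) [heading=6, draw]
FD 8.8: (18.227,-7.61) -> (26.979,-6.69) [heading=6, draw]
BK 4: (26.979,-6.69) -> (23.001,-7.108) [heading=6, draw]
LT 141: heading 6 -> 147
FD 6.4: (23.001,-7.108) -> (17.633,-3.622) [heading=147, draw]
RT 129: heading 147 -> 18
LT 45: heading 18 -> 63
LT 45: heading 63 -> 108
BK 4.8: (17.633,-3.622) -> (19.117,-8.187) [heading=108, draw]
FD 14.1: (19.117,-8.187) -> (14.759,5.222) [heading=108, draw]
LT 15: heading 108 -> 123
Final: pos=(14.759,5.222), heading=123, 7 segment(s) drawn
Segments drawn: 7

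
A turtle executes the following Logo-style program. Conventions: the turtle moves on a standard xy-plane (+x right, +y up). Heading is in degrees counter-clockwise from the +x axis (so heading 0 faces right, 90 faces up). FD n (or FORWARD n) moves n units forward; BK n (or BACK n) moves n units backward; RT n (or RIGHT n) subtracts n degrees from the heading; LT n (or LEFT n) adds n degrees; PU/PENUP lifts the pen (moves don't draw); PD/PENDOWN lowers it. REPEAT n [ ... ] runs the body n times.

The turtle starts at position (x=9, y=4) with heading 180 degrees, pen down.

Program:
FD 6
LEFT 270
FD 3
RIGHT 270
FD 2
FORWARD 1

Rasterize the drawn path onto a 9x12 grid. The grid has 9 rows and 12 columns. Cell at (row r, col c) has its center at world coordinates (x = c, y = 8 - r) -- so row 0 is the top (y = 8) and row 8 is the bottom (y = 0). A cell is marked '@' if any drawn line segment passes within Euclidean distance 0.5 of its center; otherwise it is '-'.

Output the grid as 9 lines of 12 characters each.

Segment 0: (9,4) -> (3,4)
Segment 1: (3,4) -> (3,7)
Segment 2: (3,7) -> (1,7)
Segment 3: (1,7) -> (0,7)

Answer: ------------
@@@@--------
---@--------
---@--------
---@@@@@@@--
------------
------------
------------
------------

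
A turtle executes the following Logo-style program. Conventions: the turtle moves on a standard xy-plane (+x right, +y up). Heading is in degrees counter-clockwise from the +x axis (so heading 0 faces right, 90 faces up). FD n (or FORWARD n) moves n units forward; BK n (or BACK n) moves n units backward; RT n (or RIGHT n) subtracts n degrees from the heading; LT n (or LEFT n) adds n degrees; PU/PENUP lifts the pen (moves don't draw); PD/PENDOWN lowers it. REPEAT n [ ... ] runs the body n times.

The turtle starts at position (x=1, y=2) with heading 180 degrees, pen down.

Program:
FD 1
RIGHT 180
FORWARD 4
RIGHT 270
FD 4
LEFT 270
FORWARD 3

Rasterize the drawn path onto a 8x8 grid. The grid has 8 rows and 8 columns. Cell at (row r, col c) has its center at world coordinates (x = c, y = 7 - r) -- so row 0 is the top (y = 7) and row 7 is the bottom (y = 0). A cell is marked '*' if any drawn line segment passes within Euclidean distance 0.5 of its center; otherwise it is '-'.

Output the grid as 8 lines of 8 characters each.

Segment 0: (1,2) -> (0,2)
Segment 1: (0,2) -> (4,2)
Segment 2: (4,2) -> (4,6)
Segment 3: (4,6) -> (7,6)

Answer: --------
----****
----*---
----*---
----*---
*****---
--------
--------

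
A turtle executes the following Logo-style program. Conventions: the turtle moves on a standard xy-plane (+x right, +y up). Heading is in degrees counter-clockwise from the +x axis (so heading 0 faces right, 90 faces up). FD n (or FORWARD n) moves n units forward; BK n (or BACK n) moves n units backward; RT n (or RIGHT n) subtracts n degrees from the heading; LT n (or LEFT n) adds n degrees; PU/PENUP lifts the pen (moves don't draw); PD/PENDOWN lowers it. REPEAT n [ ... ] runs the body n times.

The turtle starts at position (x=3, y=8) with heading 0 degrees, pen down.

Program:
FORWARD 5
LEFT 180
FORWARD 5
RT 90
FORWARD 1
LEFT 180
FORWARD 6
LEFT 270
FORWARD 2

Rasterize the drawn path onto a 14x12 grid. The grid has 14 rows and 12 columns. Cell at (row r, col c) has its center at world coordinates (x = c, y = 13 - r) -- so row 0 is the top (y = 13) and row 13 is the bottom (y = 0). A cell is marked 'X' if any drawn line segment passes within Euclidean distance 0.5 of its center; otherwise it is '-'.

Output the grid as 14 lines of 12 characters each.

Segment 0: (3,8) -> (8,8)
Segment 1: (8,8) -> (3,8)
Segment 2: (3,8) -> (3,9)
Segment 3: (3,9) -> (3,3)
Segment 4: (3,3) -> (1,3)

Answer: ------------
------------
------------
------------
---X--------
---XXXXXX---
---X--------
---X--------
---X--------
---X--------
-XXX--------
------------
------------
------------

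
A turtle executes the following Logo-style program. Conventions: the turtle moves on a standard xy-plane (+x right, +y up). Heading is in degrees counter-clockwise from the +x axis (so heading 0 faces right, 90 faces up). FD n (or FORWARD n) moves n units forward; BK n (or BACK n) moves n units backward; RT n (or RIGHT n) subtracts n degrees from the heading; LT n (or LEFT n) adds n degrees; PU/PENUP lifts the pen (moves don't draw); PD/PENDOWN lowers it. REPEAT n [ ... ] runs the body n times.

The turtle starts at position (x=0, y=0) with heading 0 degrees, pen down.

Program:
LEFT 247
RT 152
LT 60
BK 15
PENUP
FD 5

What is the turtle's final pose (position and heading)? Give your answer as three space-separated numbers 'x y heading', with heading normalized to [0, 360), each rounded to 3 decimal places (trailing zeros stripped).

Executing turtle program step by step:
Start: pos=(0,0), heading=0, pen down
LT 247: heading 0 -> 247
RT 152: heading 247 -> 95
LT 60: heading 95 -> 155
BK 15: (0,0) -> (13.595,-6.339) [heading=155, draw]
PU: pen up
FD 5: (13.595,-6.339) -> (9.063,-4.226) [heading=155, move]
Final: pos=(9.063,-4.226), heading=155, 1 segment(s) drawn

Answer: 9.063 -4.226 155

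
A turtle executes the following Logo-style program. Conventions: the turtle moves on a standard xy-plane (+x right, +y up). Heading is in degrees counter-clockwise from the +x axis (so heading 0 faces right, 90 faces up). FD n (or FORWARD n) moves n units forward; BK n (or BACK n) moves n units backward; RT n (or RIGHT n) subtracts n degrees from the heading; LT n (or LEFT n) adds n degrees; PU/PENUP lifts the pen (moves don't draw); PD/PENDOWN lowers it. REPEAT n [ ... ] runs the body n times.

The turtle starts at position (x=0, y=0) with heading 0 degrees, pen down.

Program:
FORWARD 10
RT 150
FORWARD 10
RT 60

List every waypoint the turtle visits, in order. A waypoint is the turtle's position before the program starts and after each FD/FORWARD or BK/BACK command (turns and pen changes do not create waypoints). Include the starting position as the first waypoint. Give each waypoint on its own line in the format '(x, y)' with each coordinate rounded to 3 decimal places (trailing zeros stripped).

Executing turtle program step by step:
Start: pos=(0,0), heading=0, pen down
FD 10: (0,0) -> (10,0) [heading=0, draw]
RT 150: heading 0 -> 210
FD 10: (10,0) -> (1.34,-5) [heading=210, draw]
RT 60: heading 210 -> 150
Final: pos=(1.34,-5), heading=150, 2 segment(s) drawn
Waypoints (3 total):
(0, 0)
(10, 0)
(1.34, -5)

Answer: (0, 0)
(10, 0)
(1.34, -5)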